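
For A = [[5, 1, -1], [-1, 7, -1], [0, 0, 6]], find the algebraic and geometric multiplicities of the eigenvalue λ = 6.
The characteristic polynomial is (x - 6)^3, so the factor x - 6 appears with exponent 3: the algebraic multiplicity is 3.

rank(A - 6I) = 1, so the eigenspace has dimension 3 - 1 = 2: the geometric multiplicity is 2.

Since 2 < 3, A is not diagonalizable.

algebraic multiplicity 3, geometric multiplicity 2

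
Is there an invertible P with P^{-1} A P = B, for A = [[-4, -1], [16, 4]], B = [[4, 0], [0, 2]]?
No.

trace(A) = 0 but trace(B) = 6. The trace is a similarity invariant, so A and B are not similar.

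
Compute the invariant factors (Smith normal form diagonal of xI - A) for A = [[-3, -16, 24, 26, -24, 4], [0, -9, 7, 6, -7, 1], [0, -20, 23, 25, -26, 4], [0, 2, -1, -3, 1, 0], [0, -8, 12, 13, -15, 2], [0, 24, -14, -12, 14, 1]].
The Jordan structure of A has elementary divisors (x + 3)^3, (x + 3), (x - 3)^2. Arranging the block sizes at each eigenvalue in decreasing order and taking row products gives the invariant factors.

Invariant factors (smallest first, each dividing the next): x + 3, (x - 3)^2(x + 3)^3.

Check: the last factor (x - 3)^2(x + 3)^3 is the minimal polynomial, and the product (x - 3)^2(x + 3)^4 is the characteristic polynomial.

x + 3, (x - 3)^2(x + 3)^3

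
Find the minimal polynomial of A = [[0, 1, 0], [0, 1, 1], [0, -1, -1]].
m_A(x) = x^3

The characteristic polynomial factors as x^3. The minimal polynomial is ∏(x - λ)^{k_λ} where k_λ is the size of the largest Jordan block at λ.

For λ = 0: rank(A) = 2, and the largest Jordan block has size 3 (the smallest k with rank(A^k) = rank(A^(k+1))).

So m_A(x) = x^3.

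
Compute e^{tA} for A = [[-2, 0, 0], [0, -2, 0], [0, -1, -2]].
A has Jordan form J = [[-2, 1, 0], [0, -2, 0], [0, 0, -2]] with A = PJP^{-1}, so e^{tA} = P e^{tJ} P^{-1}.

For a Jordan block J_k(λ), e^{tJ_k(λ)} = e^{λt} · (I + tN + t^2 N^2/2! + ... + t^{k-1} N^{k-1}/(k-1)!) where N is the nilpotent superdiagonal part.

Assembling the blocks and conjugating back gives the entries of e^{tA} as shown above.

e^{tA} = [[e^{-2*t}, 0, 0], [0, e^{-2*t}, 0], [0, -t*e^{-2*t}, e^{-2*t}]]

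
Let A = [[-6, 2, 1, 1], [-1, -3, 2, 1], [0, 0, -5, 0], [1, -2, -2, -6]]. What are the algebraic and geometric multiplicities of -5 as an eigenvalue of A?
The characteristic polynomial is (x + 5)^4, so the factor x + 5 appears with exponent 4: the algebraic multiplicity is 4.

rank(A + 5I) = 2, so the eigenspace has dimension 4 - 2 = 2: the geometric multiplicity is 2.

Since 2 < 4, A is not diagonalizable.

algebraic multiplicity 4, geometric multiplicity 2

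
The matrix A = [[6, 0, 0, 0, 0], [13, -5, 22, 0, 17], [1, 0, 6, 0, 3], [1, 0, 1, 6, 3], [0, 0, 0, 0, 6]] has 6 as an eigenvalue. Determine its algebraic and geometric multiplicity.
algebraic multiplicity 4, geometric multiplicity 2

The characteristic polynomial is (x - 6)^4(x + 5), so the factor x - 6 appears with exponent 4: the algebraic multiplicity is 4.

rank(A - 6I) = 3, so the eigenspace has dimension 5 - 3 = 2: the geometric multiplicity is 2.

Since 2 < 4, A is not diagonalizable.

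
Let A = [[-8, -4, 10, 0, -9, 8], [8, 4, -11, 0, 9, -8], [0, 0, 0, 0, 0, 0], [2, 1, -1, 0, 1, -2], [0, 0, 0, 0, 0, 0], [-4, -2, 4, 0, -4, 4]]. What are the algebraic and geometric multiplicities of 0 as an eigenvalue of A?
algebraic multiplicity 6, geometric multiplicity 3

The characteristic polynomial is x^6, so the factor x appears with exponent 6: the algebraic multiplicity is 6.

rank(A) = 3, so the eigenspace has dimension 6 - 3 = 3: the geometric multiplicity is 3.

Since 3 < 6, A is not diagonalizable.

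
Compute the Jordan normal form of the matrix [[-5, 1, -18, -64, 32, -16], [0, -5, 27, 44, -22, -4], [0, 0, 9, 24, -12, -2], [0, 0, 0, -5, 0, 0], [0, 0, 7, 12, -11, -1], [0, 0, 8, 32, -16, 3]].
The characteristic polynomial is det(xI - A) = (x - 3)^2(x + 5)^4, so the eigenvalues are -5 (algebraic multiplicity 4), 3 (algebraic multiplicity 2).

For λ = -5: rank(A + 5I) = 4, rank((A + 5I)^2) = 3, rank((A + 5I)^3) = 2. The eigenspace has dimension 6 - 4 = 2, so there are 2 Jordan blocks; the rank sequence gives block sizes [3, 1].

For λ = 3: rank(A - 3I) = 5, rank((A - 3I)^2) = 4. The eigenspace has dimension 6 - 5 = 1, so there is 1 Jordan block; the rank sequence gives block sizes [2].

Assembling the blocks gives the Jordan form J above.

J = [[-5, 1, 0, 0, 0, 0], [0, -5, 1, 0, 0, 0], [0, 0, -5, 0, 0, 0], [0, 0, 0, -5, 0, 0], [0, 0, 0, 0, 3, 1], [0, 0, 0, 0, 0, 3]]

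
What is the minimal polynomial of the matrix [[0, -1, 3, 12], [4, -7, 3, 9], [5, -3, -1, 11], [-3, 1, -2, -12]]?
The characteristic polynomial factors as (x + 5)^4. The minimal polynomial is ∏(x - λ)^{k_λ} where k_λ is the size of the largest Jordan block at λ.

For λ = -5: rank(A + 5I) = 2, and the largest Jordan block has size 2 (the smallest k with rank((A + 5I)^k) = rank((A + 5I)^(k+1))).

So m_A(x) = (x + 5)^2.

m_A(x) = (x + 5)^2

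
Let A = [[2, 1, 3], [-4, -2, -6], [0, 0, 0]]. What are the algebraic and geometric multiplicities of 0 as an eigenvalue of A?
The characteristic polynomial is x^3, so the factor x appears with exponent 3: the algebraic multiplicity is 3.

rank(A) = 1, so the eigenspace has dimension 3 - 1 = 2: the geometric multiplicity is 2.

Since 2 < 3, A is not diagonalizable.

algebraic multiplicity 3, geometric multiplicity 2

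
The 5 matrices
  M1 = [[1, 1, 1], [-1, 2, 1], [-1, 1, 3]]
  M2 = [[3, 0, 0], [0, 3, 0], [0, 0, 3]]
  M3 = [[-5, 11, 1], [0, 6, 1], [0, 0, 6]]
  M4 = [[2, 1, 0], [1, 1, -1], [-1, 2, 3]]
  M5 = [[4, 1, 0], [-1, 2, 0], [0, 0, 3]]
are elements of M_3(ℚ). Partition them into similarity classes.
Characteristic polynomials: χ_{M1} = (x - 2)^3, χ_{M2} = (x - 3)^3, χ_{M3} = (x - 6)^2(x + 5), χ_{M4} = (x - 2)^3, χ_{M5} = (x - 3)^3.

{M1, M4}: invariant factors (x - 2)^3.

{M2}: invariant factors x - 3, x - 3, x - 3.

{M3}: invariant factors (x - 6)^2(x + 5).

{M5}: invariant factors x - 3, (x - 3)^2.

Matrices are similar if and only if their invariant-factor lists agree; the partition into similarity classes is {M1, M4}, {M2}, {M3}, {M5}.

4 classes: {M1, M4}, {M2}, {M3}, {M5}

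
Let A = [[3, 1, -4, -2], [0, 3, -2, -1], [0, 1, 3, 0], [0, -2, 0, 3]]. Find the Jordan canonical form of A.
The characteristic polynomial is det(xI - A) = (x - 3)^4, so the eigenvalues are 3 (algebraic multiplicity 4).

For λ = 3: rank(A - 3I) = 2, rank((A - 3I)^2) = 1, rank((A - 3I)^3) = 0. The eigenspace has dimension 4 - 2 = 2, so there are 2 Jordan blocks; the rank sequence gives block sizes [3, 1].

Assembling the blocks gives the Jordan form J above.

J = [[3, 1, 0, 0], [0, 3, 1, 0], [0, 0, 3, 0], [0, 0, 0, 3]]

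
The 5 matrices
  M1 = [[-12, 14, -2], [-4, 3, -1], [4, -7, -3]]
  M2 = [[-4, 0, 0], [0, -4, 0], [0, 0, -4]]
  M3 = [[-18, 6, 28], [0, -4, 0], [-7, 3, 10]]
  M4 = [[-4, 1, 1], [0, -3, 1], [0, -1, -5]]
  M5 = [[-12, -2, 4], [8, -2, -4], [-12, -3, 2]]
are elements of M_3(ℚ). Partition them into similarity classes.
2 classes: {M1, M3, M4, M5}, {M2}

Characteristic polynomials: χ_{M1} = (x + 4)^3, χ_{M2} = (x + 4)^3, χ_{M3} = (x + 4)^3, χ_{M4} = (x + 4)^3, χ_{M5} = (x + 4)^3.

{M1, M3, M4, M5}: invariant factors x + 4, (x + 4)^2.

{M2}: invariant factors x + 4, x + 4, x + 4.

Matrices are similar if and only if their invariant-factor lists agree; the partition into similarity classes is {M1, M3, M4, M5}, {M2}.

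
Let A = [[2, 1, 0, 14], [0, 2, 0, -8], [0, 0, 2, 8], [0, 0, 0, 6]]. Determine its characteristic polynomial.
xI - A = [[x - 2, -1, 0, -14], [0, x - 2, 0, 8], [0, 0, x - 2, -8], [0, 0, 0, x - 6]].

Expanding det(xI - A) along the first row:
det(xI - A) = + (x - 2)·det([[x - 2, 0, 8], [0, x - 2, -8], [0, 0, x - 6]]) - (-1)·det([[0, 0, 8], [0, x - 2, -8], [0, 0, x - 6]]) + (0)·det([[0, x - 2, 8], [0, 0, -8], [0, 0, x - 6]]) - (-14)·det([[0, x - 2, 0], [0, 0, x - 2], [0, 0, 0]]).

Evaluating gives χ_A(x) = x^4 - 12x^3 + 48x^2 - 80x + 48 = (x - 6)(x - 2)^3.

χ_A(x) = (x - 6)(x - 2)^3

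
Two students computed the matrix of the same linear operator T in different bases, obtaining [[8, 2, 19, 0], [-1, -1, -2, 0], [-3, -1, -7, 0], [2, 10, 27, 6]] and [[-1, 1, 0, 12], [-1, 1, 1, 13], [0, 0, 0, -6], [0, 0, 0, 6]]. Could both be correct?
Yes.

Two matrices over a field are similar if and only if they have the same invariant factors.

Both A and B have characteristic polynomial x^3(x - 6) and minimal polynomial x^3(x - 6). Computing further, both have invariant factors x^3(x - 6). Hence A and B are similar.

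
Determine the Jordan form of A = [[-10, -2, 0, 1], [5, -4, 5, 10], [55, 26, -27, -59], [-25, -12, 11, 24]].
J = [[-5, 0, 0, 0], [0, -4, 1, 0], [0, 0, -4, 0], [0, 0, 0, -4]]

The characteristic polynomial is det(xI - A) = (x + 4)^3(x + 5), so the eigenvalues are -5 (algebraic multiplicity 1), -4 (algebraic multiplicity 3).

For λ = -5: algebraic multiplicity 1 gives one 1×1 block.

For λ = -4: rank(A + 4I) = 2, rank((A + 4I)^2) = 1. The eigenspace has dimension 4 - 2 = 2, so there are 2 Jordan blocks; the rank sequence gives block sizes [2, 1].

Assembling the blocks gives the Jordan form J above.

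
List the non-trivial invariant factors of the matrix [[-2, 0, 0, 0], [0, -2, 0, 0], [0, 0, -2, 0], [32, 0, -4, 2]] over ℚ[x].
x + 2, x + 2, (x - 2)(x + 2)

The Jordan structure of A has elementary divisors (x + 2), (x + 2), (x + 2), (x - 2). Arranging the block sizes at each eigenvalue in decreasing order and taking row products gives the invariant factors.

Invariant factors (smallest first, each dividing the next): x + 2, x + 2, (x - 2)(x + 2).

Check: the last factor (x - 2)(x + 2) is the minimal polynomial, and the product (x - 2)(x + 2)^3 is the characteristic polynomial.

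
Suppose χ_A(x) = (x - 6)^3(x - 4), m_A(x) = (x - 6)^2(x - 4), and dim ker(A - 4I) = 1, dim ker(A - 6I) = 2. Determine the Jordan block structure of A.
Jordan blocks: (4, 1), (6, 2), (6, 1)

λ = 4: algebraic multiplicity 1 (exponent in χ_A), largest block size 1 (exponent in m_A), 1 block (geometric multiplicity). This forces block sizes [1].
λ = 6: algebraic multiplicity 3 (exponent in χ_A), largest block size 2 (exponent in m_A), 2 blocks (geometric multiplicity). These force block sizes [2, 1].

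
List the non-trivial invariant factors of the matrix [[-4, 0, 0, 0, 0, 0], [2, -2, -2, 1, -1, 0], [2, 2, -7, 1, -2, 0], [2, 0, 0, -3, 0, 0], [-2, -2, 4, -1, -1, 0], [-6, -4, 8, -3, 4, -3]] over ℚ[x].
x + 3, (x + 3)(x + 4), (x + 3)^2(x + 4)

The Jordan structure of A has elementary divisors (x + 4), (x + 4), (x + 3)^2, (x + 3), (x + 3). Arranging the block sizes at each eigenvalue in decreasing order and taking row products gives the invariant factors.

Invariant factors (smallest first, each dividing the next): x + 3, (x + 3)(x + 4), (x + 3)^2(x + 4).

Check: the last factor (x + 3)^2(x + 4) is the minimal polynomial, and the product (x + 3)^4(x + 4)^2 is the characteristic polynomial.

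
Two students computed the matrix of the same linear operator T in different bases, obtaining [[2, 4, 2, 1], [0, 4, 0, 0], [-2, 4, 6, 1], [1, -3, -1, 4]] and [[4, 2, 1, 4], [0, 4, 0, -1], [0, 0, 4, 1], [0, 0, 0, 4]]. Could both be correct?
Two matrices over a field are similar if and only if they have the same invariant factors.

Both A and B have characteristic polynomial (x - 4)^4 and minimal polynomial (x - 4)^3. Computing further, both have invariant factors x - 4, (x - 4)^3. Hence A and B are similar.

Yes.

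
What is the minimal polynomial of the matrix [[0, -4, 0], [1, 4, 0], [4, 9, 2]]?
m_A(x) = (x - 2)^3

The characteristic polynomial factors as (x - 2)^3. The minimal polynomial is ∏(x - λ)^{k_λ} where k_λ is the size of the largest Jordan block at λ.

For λ = 2: rank(A - 2I) = 2, and the largest Jordan block has size 3 (the smallest k with rank((A - 2I)^k) = rank((A - 2I)^(k+1))).

So m_A(x) = (x - 2)^3.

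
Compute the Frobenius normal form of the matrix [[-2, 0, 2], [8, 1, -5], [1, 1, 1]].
The invariant factors of A (the non-unit diagonal entries of the Smith normal form of xI - A over ℚ[x]) are x^3 - 2, each dividing the next. The characteristic polynomial is their product, x^3 - 2.

The rational canonical form is the block-diagonal matrix of companion matrices C(f_i):
R = [[0, 0, 2], [1, 0, 0], [0, 1, 0]].

Note the characteristic polynomial does not split into linear factors over ℚ, so A has no Jordan form over ℚ; the rational canonical form exists over any field.

R = [[0, 0, 2], [1, 0, 0], [0, 1, 0]]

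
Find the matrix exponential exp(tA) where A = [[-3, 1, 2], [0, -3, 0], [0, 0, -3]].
A has Jordan form J = [[-3, 1, 0], [0, -3, 0], [0, 0, -3]] with A = PJP^{-1}, so e^{tA} = P e^{tJ} P^{-1}.

For a Jordan block J_k(λ), e^{tJ_k(λ)} = e^{λt} · (I + tN + t^2 N^2/2! + ... + t^{k-1} N^{k-1}/(k-1)!) where N is the nilpotent superdiagonal part.

Assembling the blocks and conjugating back gives the entries of e^{tA} as shown above.

e^{tA} = [[e^{-3*t}, t*e^{-3*t}, 2*t*e^{-3*t}], [0, e^{-3*t}, 0], [0, 0, e^{-3*t}]]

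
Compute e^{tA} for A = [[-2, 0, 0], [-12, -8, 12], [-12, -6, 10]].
e^{tA} = [[e^{-2*t}, 0, 0], [2*(1 - e^{6*t})*e^{-2*t}, (2 - e^{6*t})*e^{-2*t}, (2*e^{6*t} - 2)*e^{-2*t}], [2*(1 - e^{6*t})*e^{-2*t}, (1 - e^{6*t})*e^{-2*t}, (2*e^{6*t} - 1)*e^{-2*t}]]

A has Jordan form J = [[-2, 0, 0], [0, -2, 0], [0, 0, 4]] with A = PJP^{-1}, so e^{tA} = P e^{tJ} P^{-1}.

For a Jordan block J_k(λ), e^{tJ_k(λ)} = e^{λt} · (I + tN + t^2 N^2/2! + ... + t^{k-1} N^{k-1}/(k-1)!) where N is the nilpotent superdiagonal part.

Assembling the blocks and conjugating back gives the entries of e^{tA} as shown above.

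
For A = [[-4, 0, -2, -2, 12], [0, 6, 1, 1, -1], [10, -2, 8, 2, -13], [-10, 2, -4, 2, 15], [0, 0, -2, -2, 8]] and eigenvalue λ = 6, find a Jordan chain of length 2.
v_1 = [[0, 0, 1, 0, 0]]^T, v_2 = [[-2, 1, 2, -4, -2]]^T

We seek v_1 ∈ ker((A - 6I)^2) \ ker(A - 6I), then set v_{i+1} = (A - 6I) v_i.

One such chain is v_1 = [[0, 0, 1, 0, 0]]^T, v_2 = [[-2, 1, 2, -4, -2]]^T. Check: (A - 6I) v_2 = [[0, 0, 0, 0, 0]]^T = 0.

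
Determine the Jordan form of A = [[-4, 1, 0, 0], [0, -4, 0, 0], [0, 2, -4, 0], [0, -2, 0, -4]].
J = [[-4, 1, 0, 0], [0, -4, 0, 0], [0, 0, -4, 0], [0, 0, 0, -4]]

The characteristic polynomial is det(xI - A) = (x + 4)^4, so the eigenvalues are -4 (algebraic multiplicity 4).

For λ = -4: rank(A + 4I) = 1, rank((A + 4I)^2) = 0. The eigenspace has dimension 4 - 1 = 3, so there are 3 Jordan blocks; the rank sequence gives block sizes [2, 1, 1].

Assembling the blocks gives the Jordan form J above.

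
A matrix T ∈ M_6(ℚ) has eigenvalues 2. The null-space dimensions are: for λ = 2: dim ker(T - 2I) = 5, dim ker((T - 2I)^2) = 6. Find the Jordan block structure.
λ = 2: successive nullity increments [5, 1] count blocks of size ≥ k; block sizes are [2, 1, 1, 1, 1].

Jordan blocks: (2, 2), (2, 1), (2, 1), (2, 1), (2, 1)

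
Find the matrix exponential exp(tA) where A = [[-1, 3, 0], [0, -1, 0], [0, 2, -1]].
e^{tA} = [[e^{-t}, 3*t*e^{-t}, 0], [0, e^{-t}, 0], [0, 2*t*e^{-t}, e^{-t}]]

A has Jordan form J = [[-1, 1, 0], [0, -1, 0], [0, 0, -1]] with A = PJP^{-1}, so e^{tA} = P e^{tJ} P^{-1}.

For a Jordan block J_k(λ), e^{tJ_k(λ)} = e^{λt} · (I + tN + t^2 N^2/2! + ... + t^{k-1} N^{k-1}/(k-1)!) where N is the nilpotent superdiagonal part.

Assembling the blocks and conjugating back gives the entries of e^{tA} as shown above.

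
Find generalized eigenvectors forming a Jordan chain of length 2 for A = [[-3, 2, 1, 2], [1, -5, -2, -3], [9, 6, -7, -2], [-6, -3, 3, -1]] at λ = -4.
v_1 = [[0, 0, -1, 1]]^T, v_2 = [[1, -1, 1, 0]]^T

We seek v_1 ∈ ker((A + 4I)^2) \ ker(A + 4I), then set v_{i+1} = (A + 4I) v_i.

One such chain is v_1 = [[0, 0, -1, 1]]^T, v_2 = [[1, -1, 1, 0]]^T. Check: (A + 4I) v_2 = [[0, 0, 0, 0]]^T = 0.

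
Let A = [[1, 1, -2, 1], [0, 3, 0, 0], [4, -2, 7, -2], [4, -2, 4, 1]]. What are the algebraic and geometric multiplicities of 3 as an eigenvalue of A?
The characteristic polynomial is (x - 3)^4, so the factor x - 3 appears with exponent 4: the algebraic multiplicity is 4.

rank(A - 3I) = 1, so the eigenspace has dimension 4 - 1 = 3: the geometric multiplicity is 3.

Since 3 < 4, A is not diagonalizable.

algebraic multiplicity 4, geometric multiplicity 3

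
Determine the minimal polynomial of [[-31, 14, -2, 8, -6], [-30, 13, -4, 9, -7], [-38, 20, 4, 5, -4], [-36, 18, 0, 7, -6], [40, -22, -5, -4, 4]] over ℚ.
m_A(x) = x^2(x - 1)(x + 5)

The characteristic polynomial factors as x^2(x - 1)^2(x + 5). The minimal polynomial is ∏(x - λ)^{k_λ} where k_λ is the size of the largest Jordan block at λ.

For λ = -5: rank(A + 5I) = 4, and the largest Jordan block has size 1 (the smallest k with rank((A + 5I)^k) = rank((A + 5I)^(k+1))).
For λ = 0: rank(A) = 4, and the largest Jordan block has size 2 (the smallest k with rank(A^k) = rank(A^(k+1))).
For λ = 1: rank(A - I) = 3, and the largest Jordan block has size 1 (the smallest k with rank((A - I)^k) = rank((A - I)^(k+1))).

So m_A(x) = x^2(x - 1)(x + 5).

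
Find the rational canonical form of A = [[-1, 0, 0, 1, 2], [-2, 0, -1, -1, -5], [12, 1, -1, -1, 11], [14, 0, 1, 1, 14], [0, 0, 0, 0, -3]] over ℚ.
The invariant factors of A (the non-unit diagonal entries of the Smith normal form of xI - A over ℚ[x]) are x + 3, (x - 4)(x + 1)^2(x + 3), each dividing the next. The characteristic polynomial is their product, (x - 4)(x + 1)^2(x + 3)^2.

The rational canonical form is the block-diagonal matrix of companion matrices C(f_i):
R = [[-3, 0, 0, 0, 0], [0, 0, 0, 0, 12], [0, 1, 0, 0, 25], [0, 0, 1, 0, 13], [0, 0, 0, 1, -1]].

R = [[-3, 0, 0, 0, 0], [0, 0, 0, 0, 12], [0, 1, 0, 0, 25], [0, 0, 1, 0, 13], [0, 0, 0, 1, -1]]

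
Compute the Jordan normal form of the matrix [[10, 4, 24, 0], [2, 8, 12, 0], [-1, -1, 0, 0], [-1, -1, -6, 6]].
J = [[6, 1, 0, 0], [0, 6, 0, 0], [0, 0, 6, 0], [0, 0, 0, 6]]

The characteristic polynomial is det(xI - A) = (x - 6)^4, so the eigenvalues are 6 (algebraic multiplicity 4).

For λ = 6: rank(A - 6I) = 1, rank((A - 6I)^2) = 0. The eigenspace has dimension 4 - 1 = 3, so there are 3 Jordan blocks; the rank sequence gives block sizes [2, 1, 1].

Assembling the blocks gives the Jordan form J above.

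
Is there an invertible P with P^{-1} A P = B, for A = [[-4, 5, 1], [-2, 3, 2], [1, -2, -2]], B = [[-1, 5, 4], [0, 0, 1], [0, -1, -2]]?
Two matrices over a field are similar if and only if they have the same invariant factors.

Both A and B have characteristic polynomial (x + 1)^3 and minimal polynomial (x + 1)^3. Computing further, both have invariant factors (x + 1)^3. Hence A and B are similar.

Yes.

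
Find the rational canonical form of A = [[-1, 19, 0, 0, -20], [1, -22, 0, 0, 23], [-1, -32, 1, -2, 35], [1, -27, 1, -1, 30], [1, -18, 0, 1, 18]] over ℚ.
R = [[0, 0, 0, 0, 3], [1, 0, 0, 0, 23], [0, 1, 0, 0, 46], [0, 0, 1, 0, 6], [0, 0, 0, 1, -5]]

The invariant factors of A (the non-unit diagonal entries of the Smith normal form of xI - A over ℚ[x]) are (x - 3)(x^2 + 4x + 1)^2, each dividing the next. The characteristic polynomial is their product, (x - 3)(x^2 + 4x + 1)^2.

The rational canonical form is the block-diagonal matrix of companion matrices C(f_i):
R = [[0, 0, 0, 0, 3], [1, 0, 0, 0, 23], [0, 1, 0, 0, 46], [0, 0, 1, 0, 6], [0, 0, 0, 1, -5]].

Note the characteristic polynomial does not split into linear factors over ℚ, so A has no Jordan form over ℚ; the rational canonical form exists over any field.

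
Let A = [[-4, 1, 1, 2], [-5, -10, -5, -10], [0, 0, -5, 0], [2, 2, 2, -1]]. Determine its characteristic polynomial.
xI - A = [[x + 4, -1, -1, -2], [5, x + 10, 5, 10], [0, 0, x + 5, 0], [-2, -2, -2, x + 1]].

Expanding det(xI - A) along the first row:
det(xI - A) = + (x + 4)·det([[x + 10, 5, 10], [0, x + 5, 0], [-2, -2, x + 1]]) - (-1)·det([[5, 5, 10], [0, x + 5, 0], [-2, -2, x + 1]]) + (-1)·det([[5, x + 10, 10], [0, 0, 0], [-2, -2, x + 1]]) - (-2)·det([[5, x + 10, 5], [0, 0, x + 5], [-2, -2, -2]]).

Evaluating gives χ_A(x) = x^4 + 20x^3 + 150x^2 + 500x + 625 = (x + 5)^4.

χ_A(x) = (x + 5)^4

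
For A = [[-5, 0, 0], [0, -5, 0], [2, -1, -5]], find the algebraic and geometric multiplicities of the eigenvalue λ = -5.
algebraic multiplicity 3, geometric multiplicity 2

The characteristic polynomial is (x + 5)^3, so the factor x + 5 appears with exponent 3: the algebraic multiplicity is 3.

rank(A + 5I) = 1, so the eigenspace has dimension 3 - 1 = 2: the geometric multiplicity is 2.

Since 2 < 3, A is not diagonalizable.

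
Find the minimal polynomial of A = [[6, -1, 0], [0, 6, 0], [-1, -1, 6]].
m_A(x) = (x - 6)^3

The characteristic polynomial factors as (x - 6)^3. The minimal polynomial is ∏(x - λ)^{k_λ} where k_λ is the size of the largest Jordan block at λ.

For λ = 6: rank(A - 6I) = 2, and the largest Jordan block has size 3 (the smallest k with rank((A - 6I)^k) = rank((A - 6I)^(k+1))).

So m_A(x) = (x - 6)^3.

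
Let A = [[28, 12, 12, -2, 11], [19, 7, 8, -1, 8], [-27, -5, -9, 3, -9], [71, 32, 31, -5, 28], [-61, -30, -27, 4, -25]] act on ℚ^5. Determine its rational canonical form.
R = [[0, 0, 0, 0, -3], [1, 0, 0, 0, 8], [0, 1, 0, 0, 15], [0, 0, 1, 0, 1], [0, 0, 0, 1, -4]]

The invariant factors of A (the non-unit diagonal entries of the Smith normal form of xI - A over ℚ[x]) are (x + 1)(x + 3)(x^3 - 4x + 1), each dividing the next. The characteristic polynomial is their product, (x + 1)(x + 3)(x^3 - 4x + 1).

The rational canonical form is the block-diagonal matrix of companion matrices C(f_i):
R = [[0, 0, 0, 0, -3], [1, 0, 0, 0, 8], [0, 1, 0, 0, 15], [0, 0, 1, 0, 1], [0, 0, 0, 1, -4]].

Note the characteristic polynomial does not split into linear factors over ℚ, so A has no Jordan form over ℚ; the rational canonical form exists over any field.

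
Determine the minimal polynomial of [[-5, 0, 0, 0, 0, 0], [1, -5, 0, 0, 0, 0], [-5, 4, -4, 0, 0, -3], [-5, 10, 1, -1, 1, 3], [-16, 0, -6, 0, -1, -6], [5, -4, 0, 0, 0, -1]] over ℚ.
m_A(x) = (x + 1)^2(x + 4)(x + 5)^2

The characteristic polynomial factors as (x + 1)^3(x + 4)(x + 5)^2. The minimal polynomial is ∏(x - λ)^{k_λ} where k_λ is the size of the largest Jordan block at λ.

For λ = -5: rank(A + 5I) = 5, and the largest Jordan block has size 2 (the smallest k with rank((A + 5I)^k) = rank((A + 5I)^(k+1))).
For λ = -4: rank(A + 4I) = 5, and the largest Jordan block has size 1 (the smallest k with rank((A + 4I)^k) = rank((A + 4I)^(k+1))).
For λ = -1: rank(A + I) = 4, and the largest Jordan block has size 2 (the smallest k with rank((A + I)^k) = rank((A + I)^(k+1))).

So m_A(x) = (x + 1)^2(x + 4)(x + 5)^2.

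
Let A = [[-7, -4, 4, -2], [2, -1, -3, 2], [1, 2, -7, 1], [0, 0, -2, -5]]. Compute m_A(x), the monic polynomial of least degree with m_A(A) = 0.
The characteristic polynomial factors as (x + 5)^4. The minimal polynomial is ∏(x - λ)^{k_λ} where k_λ is the size of the largest Jordan block at λ.

For λ = -5: rank(A + 5I) = 2, and the largest Jordan block has size 3 (the smallest k with rank((A + 5I)^k) = rank((A + 5I)^(k+1))).

So m_A(x) = (x + 5)^3.

m_A(x) = (x + 5)^3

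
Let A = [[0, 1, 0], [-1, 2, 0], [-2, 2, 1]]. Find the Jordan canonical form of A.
J = [[1, 1, 0], [0, 1, 0], [0, 0, 1]]

The characteristic polynomial is det(xI - A) = (x - 1)^3, so the eigenvalues are 1 (algebraic multiplicity 3).

For λ = 1: rank(A - I) = 1, rank((A - I)^2) = 0. The eigenspace has dimension 3 - 1 = 2, so there are 2 Jordan blocks; the rank sequence gives block sizes [2, 1].

Assembling the blocks gives the Jordan form J above.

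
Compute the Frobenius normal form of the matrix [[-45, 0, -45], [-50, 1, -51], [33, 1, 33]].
The invariant factors of A (the non-unit diagonal entries of the Smith normal form of xI - A over ℚ[x]) are (x + 3)^2(x + 5), each dividing the next. The characteristic polynomial is their product, (x + 3)^2(x + 5).

The rational canonical form is the block-diagonal matrix of companion matrices C(f_i):
R = [[0, 0, -45], [1, 0, -39], [0, 1, -11]].

R = [[0, 0, -45], [1, 0, -39], [0, 1, -11]]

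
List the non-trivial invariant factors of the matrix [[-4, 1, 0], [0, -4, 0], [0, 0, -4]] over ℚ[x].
x + 4, (x + 4)^2

The Jordan structure of A has elementary divisors (x + 4)^2, (x + 4). Arranging the block sizes at each eigenvalue in decreasing order and taking row products gives the invariant factors.

Invariant factors (smallest first, each dividing the next): x + 4, (x + 4)^2.

Check: the last factor (x + 4)^2 is the minimal polynomial, and the product (x + 4)^3 is the characteristic polynomial.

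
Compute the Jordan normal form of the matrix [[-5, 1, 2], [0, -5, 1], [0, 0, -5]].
The characteristic polynomial is det(xI - A) = (x + 5)^3, so the eigenvalues are -5 (algebraic multiplicity 3).

For λ = -5: rank(A + 5I) = 2, rank((A + 5I)^2) = 1, rank((A + 5I)^3) = 0. The eigenspace has dimension 3 - 2 = 1, so there is 1 Jordan block; the rank sequence gives block sizes [3].

Assembling the blocks gives the Jordan form J above.

J = [[-5, 1, 0], [0, -5, 1], [0, 0, -5]]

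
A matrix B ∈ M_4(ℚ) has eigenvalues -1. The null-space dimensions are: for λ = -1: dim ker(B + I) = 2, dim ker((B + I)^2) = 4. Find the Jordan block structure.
λ = -1: successive nullity increments [2, 2] count blocks of size ≥ k; block sizes are [2, 2].

Jordan blocks: (-1, 2), (-1, 2)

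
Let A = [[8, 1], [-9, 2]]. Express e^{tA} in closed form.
e^{tA} = [[(3*t + 1)*e^{5*t}, t*e^{5*t}], [-9*t*e^{5*t}, (1 - 3*t)*e^{5*t}]]

A has Jordan form J = [[5, 1], [0, 5]] with A = PJP^{-1}, so e^{tA} = P e^{tJ} P^{-1}.

For a Jordan block J_k(λ), e^{tJ_k(λ)} = e^{λt} · (I + tN + t^2 N^2/2! + ... + t^{k-1} N^{k-1}/(k-1)!) where N is the nilpotent superdiagonal part.

Assembling the blocks and conjugating back gives the entries of e^{tA} as shown above.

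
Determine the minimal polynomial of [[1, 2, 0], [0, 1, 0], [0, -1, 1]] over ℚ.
m_A(x) = (x - 1)^2

The characteristic polynomial factors as (x - 1)^3. The minimal polynomial is ∏(x - λ)^{k_λ} where k_λ is the size of the largest Jordan block at λ.

For λ = 1: rank(A - I) = 1, and the largest Jordan block has size 2 (the smallest k with rank((A - I)^k) = rank((A - I)^(k+1))).

So m_A(x) = (x - 1)^2.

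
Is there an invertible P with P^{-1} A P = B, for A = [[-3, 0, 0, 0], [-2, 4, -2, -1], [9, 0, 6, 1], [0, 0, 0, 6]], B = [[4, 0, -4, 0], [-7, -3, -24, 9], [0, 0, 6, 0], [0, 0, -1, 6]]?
Yes.

Two matrices over a field are similar if and only if they have the same invariant factors.

Both A and B have characteristic polynomial (x - 6)^2(x - 4)(x + 3) and minimal polynomial (x - 6)^2(x - 4)(x + 3). Computing further, both have invariant factors (x - 6)^2(x - 4)(x + 3). Hence A and B are similar.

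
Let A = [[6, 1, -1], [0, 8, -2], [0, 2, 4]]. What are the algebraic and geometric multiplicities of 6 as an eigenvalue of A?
The characteristic polynomial is (x - 6)^3, so the factor x - 6 appears with exponent 3: the algebraic multiplicity is 3.

rank(A - 6I) = 1, so the eigenspace has dimension 3 - 1 = 2: the geometric multiplicity is 2.

Since 2 < 3, A is not diagonalizable.

algebraic multiplicity 3, geometric multiplicity 2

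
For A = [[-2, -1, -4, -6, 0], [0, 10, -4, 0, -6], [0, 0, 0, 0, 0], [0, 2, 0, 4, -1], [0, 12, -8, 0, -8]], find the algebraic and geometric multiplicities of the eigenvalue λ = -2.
The characteristic polynomial is x(x - 4)^2(x + 2)^2, so the factor x + 2 appears with exponent 2: the algebraic multiplicity is 2.

rank(A + 2I) = 4, so the eigenspace has dimension 5 - 4 = 1: the geometric multiplicity is 1.

Since 1 < 2, A is not diagonalizable.

algebraic multiplicity 2, geometric multiplicity 1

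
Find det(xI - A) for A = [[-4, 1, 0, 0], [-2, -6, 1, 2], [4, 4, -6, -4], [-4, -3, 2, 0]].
xI - A = [[x + 4, -1, 0, 0], [2, x + 6, -1, -2], [-4, -4, x + 6, 4], [4, 3, -2, x]].

Expanding det(xI - A) along the first row:
det(xI - A) = + (x + 4)·det([[x + 6, -1, -2], [-4, x + 6, 4], [3, -2, x]]) - (-1)·det([[2, -1, -2], [-4, x + 6, 4], [4, -2, x]]) + (0)·det([[2, x + 6, -2], [-4, -4, 4], [4, 3, x]]) - (0)·det([[2, x + 6, -1], [-4, -4, x + 6], [4, 3, -2]]).

Evaluating gives χ_A(x) = x^4 + 16x^3 + 96x^2 + 256x + 256 = (x + 4)^4.

χ_A(x) = (x + 4)^4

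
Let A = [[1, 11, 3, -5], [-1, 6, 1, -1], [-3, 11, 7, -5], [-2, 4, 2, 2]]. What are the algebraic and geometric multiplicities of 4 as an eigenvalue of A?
algebraic multiplicity 4, geometric multiplicity 2

The characteristic polynomial is (x - 4)^4, so the factor x - 4 appears with exponent 4: the algebraic multiplicity is 4.

rank(A - 4I) = 2, so the eigenspace has dimension 4 - 2 = 2: the geometric multiplicity is 2.

Since 2 < 4, A is not diagonalizable.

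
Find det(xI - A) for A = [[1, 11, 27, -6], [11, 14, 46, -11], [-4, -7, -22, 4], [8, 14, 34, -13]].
xI - A = [[x - 1, -11, -27, 6], [-11, x - 14, -46, 11], [4, 7, x + 22, -4], [-8, -14, -34, x + 13]].

Expanding det(xI - A) along the first row:
det(xI - A) = + (x - 1)·det([[x - 14, -46, 11], [7, x + 22, -4], [-14, -34, x + 13]]) - (-11)·det([[-11, -46, 11], [4, x + 22, -4], [-8, -34, x + 13]]) + (-27)·det([[-11, x - 14, 11], [4, 7, -4], [-8, -14, x + 13]]) - (6)·det([[-11, x - 14, -46], [4, 7, x + 22], [-8, -14, -34]]).

Evaluating gives χ_A(x) = x^4 + 20x^3 + 150x^2 + 500x + 625 = (x + 5)^4.

χ_A(x) = (x + 5)^4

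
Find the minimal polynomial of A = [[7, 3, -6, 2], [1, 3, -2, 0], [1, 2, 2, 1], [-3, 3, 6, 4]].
The characteristic polynomial factors as (x - 4)^4. The minimal polynomial is ∏(x - λ)^{k_λ} where k_λ is the size of the largest Jordan block at λ.

For λ = 4: rank(A - 4I) = 2, and the largest Jordan block has size 2 (the smallest k with rank((A - 4I)^k) = rank((A - 4I)^(k+1))).

So m_A(x) = (x - 4)^2.

m_A(x) = (x - 4)^2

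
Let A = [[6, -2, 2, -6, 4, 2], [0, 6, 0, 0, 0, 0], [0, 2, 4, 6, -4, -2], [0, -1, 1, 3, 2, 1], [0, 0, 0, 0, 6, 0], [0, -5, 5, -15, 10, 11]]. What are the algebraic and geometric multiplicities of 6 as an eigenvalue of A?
The characteristic polynomial is (x - 6)^6, so the factor x - 6 appears with exponent 6: the algebraic multiplicity is 6.

rank(A - 6I) = 1, so the eigenspace has dimension 6 - 1 = 5: the geometric multiplicity is 5.

Since 5 < 6, A is not diagonalizable.

algebraic multiplicity 6, geometric multiplicity 5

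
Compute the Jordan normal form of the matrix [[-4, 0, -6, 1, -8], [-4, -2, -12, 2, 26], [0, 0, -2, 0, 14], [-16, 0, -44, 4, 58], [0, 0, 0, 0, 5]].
The characteristic polynomial is det(xI - A) = x^2(x - 5)(x + 2)^2, so the eigenvalues are -2 (algebraic multiplicity 2), 0 (algebraic multiplicity 2), 5 (algebraic multiplicity 1).

For λ = -2: rank(A + 2I) = 3. The eigenspace has dimension 5 - 3 = 2, so there are 2 Jordan blocks; the rank sequence gives block sizes [1, 1].

For λ = 0: rank(A) = 4, rank(A^2) = 3. The eigenspace has dimension 5 - 4 = 1, so there is 1 Jordan block; the rank sequence gives block sizes [2].

For λ = 5: algebraic multiplicity 1 gives one 1×1 block.

Assembling the blocks gives the Jordan form J above.

J = [[-2, 0, 0, 0, 0], [0, -2, 0, 0, 0], [0, 0, 0, 1, 0], [0, 0, 0, 0, 0], [0, 0, 0, 0, 5]]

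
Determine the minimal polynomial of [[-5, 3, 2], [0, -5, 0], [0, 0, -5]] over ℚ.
m_A(x) = (x + 5)^2

The characteristic polynomial factors as (x + 5)^3. The minimal polynomial is ∏(x - λ)^{k_λ} where k_λ is the size of the largest Jordan block at λ.

For λ = -5: rank(A + 5I) = 1, and the largest Jordan block has size 2 (the smallest k with rank((A + 5I)^k) = rank((A + 5I)^(k+1))).

So m_A(x) = (x + 5)^2.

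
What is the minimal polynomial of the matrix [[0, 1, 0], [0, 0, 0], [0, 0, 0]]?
m_A(x) = x^2

The characteristic polynomial factors as x^3. The minimal polynomial is ∏(x - λ)^{k_λ} where k_λ is the size of the largest Jordan block at λ.

For λ = 0: rank(A) = 1, and the largest Jordan block has size 2 (the smallest k with rank(A^k) = rank(A^(k+1))).

So m_A(x) = x^2.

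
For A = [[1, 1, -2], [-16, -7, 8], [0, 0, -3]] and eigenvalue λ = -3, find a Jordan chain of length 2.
We seek v_1 ∈ ker((A + 3I)^2) \ ker(A + 3I), then set v_{i+1} = (A + 3I) v_i.

One such chain is v_1 = [[0, 1, 0]]^T, v_2 = [[1, -4, 0]]^T. Check: (A + 3I) v_2 = [[0, 0, 0]]^T = 0.

v_1 = [[0, 1, 0]]^T, v_2 = [[1, -4, 0]]^T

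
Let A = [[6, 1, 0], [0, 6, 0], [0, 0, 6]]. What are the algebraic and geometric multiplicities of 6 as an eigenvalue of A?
The characteristic polynomial is (x - 6)^3, so the factor x - 6 appears with exponent 3: the algebraic multiplicity is 3.

rank(A - 6I) = 1, so the eigenspace has dimension 3 - 1 = 2: the geometric multiplicity is 2.

Since 2 < 3, A is not diagonalizable.

algebraic multiplicity 3, geometric multiplicity 2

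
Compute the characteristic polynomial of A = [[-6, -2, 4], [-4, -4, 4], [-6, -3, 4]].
xI - A = [[x + 6, 2, -4], [4, x + 4, -4], [6, 3, x - 4]].

Expanding det(xI - A) along the first row:
det(xI - A) = + (x + 6)·det([[x + 4, -4], [3, x - 4]]) - (2)·det([[4, -4], [6, x - 4]]) + (-4)·det([[4, x + 4], [6, 3]]).

Evaluating gives χ_A(x) = x^3 + 6x^2 + 12x + 8 = (x + 2)^3.

χ_A(x) = (x + 2)^3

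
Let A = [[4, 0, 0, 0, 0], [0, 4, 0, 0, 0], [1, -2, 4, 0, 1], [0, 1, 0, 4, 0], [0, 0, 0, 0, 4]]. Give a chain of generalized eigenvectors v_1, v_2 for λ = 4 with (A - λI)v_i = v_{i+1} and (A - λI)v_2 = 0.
We seek v_1 ∈ ker((A - 4I)^2) \ ker(A - 4I), then set v_{i+1} = (A - 4I) v_i.

One such chain is v_1 = [[2, 1, -4, -1, 0]]^T, v_2 = [[0, 0, 0, 1, 0]]^T. Check: (A - 4I) v_2 = [[0, 0, 0, 0, 0]]^T = 0.

v_1 = [[2, 1, -4, -1, 0]]^T, v_2 = [[0, 0, 0, 1, 0]]^T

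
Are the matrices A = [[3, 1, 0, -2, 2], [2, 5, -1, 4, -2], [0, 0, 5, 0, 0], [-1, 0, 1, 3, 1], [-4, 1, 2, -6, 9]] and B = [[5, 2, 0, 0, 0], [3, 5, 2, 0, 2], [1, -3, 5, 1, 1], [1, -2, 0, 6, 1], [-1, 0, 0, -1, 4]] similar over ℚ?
Two matrices over a field are similar if and only if they have the same invariant factors.

Both A and B have characteristic polynomial (x - 5)^5 and minimal polynomial (x - 5)^3. Computing further, both have invariant factors (x - 5)^2, (x - 5)^3. Hence A and B are similar.

Yes.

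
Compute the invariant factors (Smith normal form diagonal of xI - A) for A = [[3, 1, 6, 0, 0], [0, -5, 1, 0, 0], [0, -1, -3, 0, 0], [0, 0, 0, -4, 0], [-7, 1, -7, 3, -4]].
x + 4, (x - 3)(x + 4)^3

The Jordan structure of A has elementary divisors (x + 4)^3, (x + 4), (x - 3). Arranging the block sizes at each eigenvalue in decreasing order and taking row products gives the invariant factors.

Invariant factors (smallest first, each dividing the next): x + 4, (x - 3)(x + 4)^3.

Check: the last factor (x - 3)(x + 4)^3 is the minimal polynomial, and the product (x - 3)(x + 4)^4 is the characteristic polynomial.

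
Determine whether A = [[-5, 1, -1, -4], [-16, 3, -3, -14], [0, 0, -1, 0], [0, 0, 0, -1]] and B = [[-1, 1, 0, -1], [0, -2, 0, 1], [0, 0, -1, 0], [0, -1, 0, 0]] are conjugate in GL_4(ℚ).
No.

Both have characteristic polynomial (x + 1)^4, but the minimal polynomial of A is (x + 1)^3 while the minimal polynomial of B is (x + 1)^2. The minimal polynomial is a similarity invariant, so A and B are not similar.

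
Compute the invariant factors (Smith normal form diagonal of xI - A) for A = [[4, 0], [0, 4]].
x - 4, x - 4

The Jordan structure of A has elementary divisors (x - 4), (x - 4). Arranging the block sizes at each eigenvalue in decreasing order and taking row products gives the invariant factors.

Invariant factors (smallest first, each dividing the next): x - 4, x - 4.

Check: the last factor x - 4 is the minimal polynomial, and the product (x - 4)^2 is the characteristic polynomial.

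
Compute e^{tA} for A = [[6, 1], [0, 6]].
e^{tA} = [[e^{6*t}, t*e^{6*t}], [0, e^{6*t}]]

A has Jordan form J = [[6, 1], [0, 6]] with A = PJP^{-1}, so e^{tA} = P e^{tJ} P^{-1}.

For a Jordan block J_k(λ), e^{tJ_k(λ)} = e^{λt} · (I + tN + t^2 N^2/2! + ... + t^{k-1} N^{k-1}/(k-1)!) where N is the nilpotent superdiagonal part.

Assembling the blocks and conjugating back gives the entries of e^{tA} as shown above.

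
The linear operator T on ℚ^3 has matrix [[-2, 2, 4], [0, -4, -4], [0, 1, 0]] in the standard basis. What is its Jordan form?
The characteristic polynomial is det(xI - A) = (x + 2)^3, so the eigenvalues are -2 (algebraic multiplicity 3).

For λ = -2: rank(A + 2I) = 1, rank((A + 2I)^2) = 0. The eigenspace has dimension 3 - 1 = 2, so there are 2 Jordan blocks; the rank sequence gives block sizes [2, 1].

Assembling the blocks gives the Jordan form J above.

J = [[-2, 1, 0], [0, -2, 0], [0, 0, -2]]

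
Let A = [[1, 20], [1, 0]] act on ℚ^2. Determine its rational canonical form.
The invariant factors of A (the non-unit diagonal entries of the Smith normal form of xI - A over ℚ[x]) are (x - 5)(x + 4), each dividing the next. The characteristic polynomial is their product, (x - 5)(x + 4).

The rational canonical form is the block-diagonal matrix of companion matrices C(f_i):
R = [[0, 20], [1, 1]].

R = [[0, 20], [1, 1]]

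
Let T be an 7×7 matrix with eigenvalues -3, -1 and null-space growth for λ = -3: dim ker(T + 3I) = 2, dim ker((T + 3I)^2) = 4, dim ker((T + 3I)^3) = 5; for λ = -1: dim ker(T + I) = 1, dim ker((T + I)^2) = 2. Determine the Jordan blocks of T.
Jordan blocks: (-3, 3), (-3, 2), (-1, 2)

λ = -3: successive nullity increments [2, 2, 1] count blocks of size ≥ k; block sizes are [3, 2].
λ = -1: successive nullity increments [1, 1] count blocks of size ≥ k; block sizes are [2].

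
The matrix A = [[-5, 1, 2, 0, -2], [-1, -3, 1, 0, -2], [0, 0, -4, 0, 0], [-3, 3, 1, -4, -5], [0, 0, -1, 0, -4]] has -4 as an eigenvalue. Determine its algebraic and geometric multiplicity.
algebraic multiplicity 5, geometric multiplicity 2

The characteristic polynomial is (x + 4)^5, so the factor x + 4 appears with exponent 5: the algebraic multiplicity is 5.

rank(A + 4I) = 3, so the eigenspace has dimension 5 - 3 = 2: the geometric multiplicity is 2.

Since 2 < 5, A is not diagonalizable.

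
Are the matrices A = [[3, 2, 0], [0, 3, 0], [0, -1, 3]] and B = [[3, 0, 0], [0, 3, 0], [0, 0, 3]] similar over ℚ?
Both have characteristic polynomial (x - 3)^3, but the minimal polynomial of A is (x - 3)^2 while the minimal polynomial of B is x - 3. The minimal polynomial is a similarity invariant, so A and B are not similar.

No.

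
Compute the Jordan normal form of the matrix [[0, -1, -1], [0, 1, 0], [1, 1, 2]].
J = [[1, 1, 0], [0, 1, 0], [0, 0, 1]]

The characteristic polynomial is det(xI - A) = (x - 1)^3, so the eigenvalues are 1 (algebraic multiplicity 3).

For λ = 1: rank(A - I) = 1, rank((A - I)^2) = 0. The eigenspace has dimension 3 - 1 = 2, so there are 2 Jordan blocks; the rank sequence gives block sizes [2, 1].

Assembling the blocks gives the Jordan form J above.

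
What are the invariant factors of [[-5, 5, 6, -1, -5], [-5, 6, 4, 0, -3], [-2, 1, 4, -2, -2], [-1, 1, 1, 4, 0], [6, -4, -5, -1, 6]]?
(x - 3)^2, (x - 3)^3

The Jordan structure of A has elementary divisors (x - 3)^3, (x - 3)^2. Arranging the block sizes at each eigenvalue in decreasing order and taking row products gives the invariant factors.

Invariant factors (smallest first, each dividing the next): (x - 3)^2, (x - 3)^3.

Check: the last factor (x - 3)^3 is the minimal polynomial, and the product (x - 3)^5 is the characteristic polynomial.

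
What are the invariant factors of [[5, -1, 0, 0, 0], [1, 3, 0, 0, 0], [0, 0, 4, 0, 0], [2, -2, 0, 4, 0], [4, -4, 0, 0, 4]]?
The Jordan structure of A has elementary divisors (x - 4)^2, (x - 4), (x - 4), (x - 4). Arranging the block sizes at each eigenvalue in decreasing order and taking row products gives the invariant factors.

Invariant factors (smallest first, each dividing the next): x - 4, x - 4, x - 4, (x - 4)^2.

Check: the last factor (x - 4)^2 is the minimal polynomial, and the product (x - 4)^5 is the characteristic polynomial.

x - 4, x - 4, x - 4, (x - 4)^2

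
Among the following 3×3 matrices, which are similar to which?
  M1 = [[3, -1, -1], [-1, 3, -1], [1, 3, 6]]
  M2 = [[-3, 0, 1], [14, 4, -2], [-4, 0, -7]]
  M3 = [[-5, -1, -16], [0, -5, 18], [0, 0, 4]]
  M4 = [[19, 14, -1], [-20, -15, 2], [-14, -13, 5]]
3 classes: {M1}, {M2, M3}, {M4}

Characteristic polynomials: χ_{M1} = (x - 4)^3, χ_{M2} = (x - 4)(x + 5)^2, χ_{M3} = (x - 4)(x + 5)^2, χ_{M4} = (x - 3)^3.

{M1}: invariant factors (x - 4)^3.

{M2, M3}: invariant factors (x - 4)(x + 5)^2.

{M4}: invariant factors (x - 3)^3.

Matrices are similar if and only if their invariant-factor lists agree; the partition into similarity classes is {M1}, {M2, M3}, {M4}.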